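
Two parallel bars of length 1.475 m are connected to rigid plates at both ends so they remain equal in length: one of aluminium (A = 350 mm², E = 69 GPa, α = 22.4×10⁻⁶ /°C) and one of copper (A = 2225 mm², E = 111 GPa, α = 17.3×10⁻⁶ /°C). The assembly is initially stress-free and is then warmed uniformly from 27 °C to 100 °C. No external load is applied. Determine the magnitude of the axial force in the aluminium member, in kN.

P ≈ 8.19 kN (compressive in the aluminium)

Equilibrium of a rigid end plate with no external load gives equal and opposite internal forces ±P in the two members. Since α_{aluminium} > α_{copper}, heating drives the aluminium into compression and the copper into tension.
Setting the final lengths equal and cancelling L: (α₁ − α₂)ΔT = P/(A₁E₁) + P/(A₂E₂).
|α₁ − α₂|·ΔT = 5.1×10⁻⁶ × 73 = 0.0003723.
1/(A₁E₁) + 1/(A₂E₂) = 1/(350×69×10³) + 1/(2225×111×10³) = 4.546×10⁻⁸ N⁻¹.
P = 0.0003723 / 4.546×10⁻⁸ = 8190 N = 8.19 kN.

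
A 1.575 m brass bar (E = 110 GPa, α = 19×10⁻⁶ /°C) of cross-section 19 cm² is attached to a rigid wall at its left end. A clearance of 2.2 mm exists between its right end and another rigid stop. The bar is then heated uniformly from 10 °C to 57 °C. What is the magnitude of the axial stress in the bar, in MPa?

If the wall were absent the bar would grow by αΔT L = 19×10⁻⁶ × 47 × 1575 = 1.406 mm.
This is smaller than the 2.2 mm clearance, so the bar expands freely without reaching the stop — the stress is zero.

σ ≈ 0 MPa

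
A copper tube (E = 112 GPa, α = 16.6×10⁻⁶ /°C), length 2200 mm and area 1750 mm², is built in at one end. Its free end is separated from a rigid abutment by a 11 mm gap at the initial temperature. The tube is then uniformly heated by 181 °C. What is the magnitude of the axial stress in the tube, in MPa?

σ ≈ 0 MPa

If the wall were absent the tube would grow by αΔT L = 16.6×10⁻⁶ × 181 × 2200 = 6.61 mm.
This is smaller than the 11 mm clearance, so the tube expands freely without reaching the stop — the stress is zero.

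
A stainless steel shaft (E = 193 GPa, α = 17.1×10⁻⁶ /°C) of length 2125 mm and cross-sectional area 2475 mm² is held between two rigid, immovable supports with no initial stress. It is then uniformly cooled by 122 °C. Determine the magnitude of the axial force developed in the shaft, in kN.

The ends cannot move, so σ = EαΔT = 193×10³ × 17.1×10⁻⁶ × 122 = 402.6 MPa.
P = AEαΔT = 2475 × 193×10³ × 17.1×10⁻⁶ × 122 = 996.5 kN (tensile).

P ≈ 997 kN (tensile)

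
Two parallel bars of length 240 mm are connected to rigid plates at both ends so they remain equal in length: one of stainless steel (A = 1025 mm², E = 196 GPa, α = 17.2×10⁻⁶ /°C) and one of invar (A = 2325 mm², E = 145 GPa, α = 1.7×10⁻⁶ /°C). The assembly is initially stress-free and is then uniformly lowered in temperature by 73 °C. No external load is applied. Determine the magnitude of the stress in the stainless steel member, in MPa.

σ ≈ 139 MPa (tensile)

Both members must finish at the same length. With the larger α, the stainless steel tends to over-contract; the plates restrain it, putting the stainless steel in tension and the invar in compression. With no external load the two internal forces are equal and opposite, magnitude P.
Equating the net (thermal + elastic) strains gives |α₁ − α₂|·ΔT = P·[1/(A₁E₁) + 1/(A₂E₂)].
|α₁ − α₂|·ΔT = 15.5×10⁻⁶ × 73 = 0.001132.
1/(A₁E₁) + 1/(A₂E₂) = 1/(1025×196×10³) + 1/(2325×145×10³) = 7.944×10⁻⁹ N⁻¹.
So P = 0.001132 / 7.944×10⁻⁹ = 142.4 kN.
σ_{stainless steel} = P/A₁ = 142400/1025 = 139 MPa, tensile.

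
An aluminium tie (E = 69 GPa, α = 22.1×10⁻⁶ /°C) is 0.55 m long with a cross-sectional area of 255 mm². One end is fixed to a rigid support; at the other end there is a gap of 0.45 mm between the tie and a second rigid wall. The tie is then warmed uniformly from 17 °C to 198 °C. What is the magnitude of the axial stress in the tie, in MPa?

Free thermal elongation = αΔT L = 22.1×10⁻⁶ × 181 × 550 = 2.2 mm.
After closing the 0.45 mm clearance, 2.2 − 0.45 = 1.75 mm of expansion remains to be suppressed by the wall.
Compatibility: PL/(AE) = 1.75 mm, so σ = P/A = E × (1.75/550) = 219.6 MPa.

σ ≈ 220 MPa (compressive)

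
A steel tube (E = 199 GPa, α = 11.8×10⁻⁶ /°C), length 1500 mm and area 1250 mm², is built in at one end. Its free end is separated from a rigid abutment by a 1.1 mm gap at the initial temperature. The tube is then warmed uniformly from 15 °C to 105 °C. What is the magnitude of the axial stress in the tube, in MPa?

If the wall were absent the tube would grow by αΔT L = 11.8×10⁻⁶ × 90 × 1500 = 1.593 mm.
This exceeds the 1.1 mm gap, so the wall pushes back. The portion of expansion that must be recovered elastically is δ_free − gap = 1.593 − 1.1 = 0.493 mm.
That suppressed elongation corresponds to σ = E·Δ/L = 199×10³ × 0.493/1500 = 65.4 MPa.

σ ≈ 65.4 MPa (compressive)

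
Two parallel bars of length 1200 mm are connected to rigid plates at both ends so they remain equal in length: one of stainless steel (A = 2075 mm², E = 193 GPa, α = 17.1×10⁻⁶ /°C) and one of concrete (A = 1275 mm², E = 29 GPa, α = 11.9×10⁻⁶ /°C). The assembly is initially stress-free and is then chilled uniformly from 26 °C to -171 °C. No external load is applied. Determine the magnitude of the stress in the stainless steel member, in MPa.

Both members must finish at the same length. With the larger α, the stainless steel tends to over-contract; the plates restrain it, putting the stainless steel in tension and the concrete in compression. With no external load the two internal forces are equal and opposite, magnitude P.
Equating the net (thermal + elastic) strains gives |α₁ − α₂|·ΔT = P·[1/(A₁E₁) + 1/(A₂E₂)].
|α₁ − α₂|·ΔT = 5.2×10⁻⁶ × 197 = 0.001024.
1/(A₁E₁) + 1/(A₂E₂) = 1/(2075×193×10³) + 1/(1275×29×10³) = 2.954×10⁻⁸ N⁻¹.
P = 0.001024 / 2.954×10⁻⁸ = 34680 N = 34.68 kN.
σ_{stainless steel} = P/A₁ = 34680/2075 = 16.71 MPa, tensile.

σ ≈ 16.7 MPa (tensile)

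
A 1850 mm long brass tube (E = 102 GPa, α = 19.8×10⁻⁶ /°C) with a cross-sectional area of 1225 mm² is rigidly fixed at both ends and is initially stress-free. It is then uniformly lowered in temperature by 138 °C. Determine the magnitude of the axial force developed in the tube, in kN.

P ≈ 341 kN (tensile)

Full restraint means ε = 0, so the stress is σ = EαΔT = 102×10³ × 19.8×10⁻⁶ × 138 = 278.7 MPa.
P = AEαΔT = 1225 × 102×10³ × 19.8×10⁻⁶ × 138 = 341.4 kN (tensile).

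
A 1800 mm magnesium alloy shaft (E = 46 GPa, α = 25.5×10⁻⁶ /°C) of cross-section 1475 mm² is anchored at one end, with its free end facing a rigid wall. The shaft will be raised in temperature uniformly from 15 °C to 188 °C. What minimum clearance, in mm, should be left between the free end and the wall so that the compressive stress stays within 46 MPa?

With no wall the shaft would lengthen by αΔT L = 25.5×10⁻⁶ × 173 × 1800 = 7.941 mm.
A stress of 46 MPa corresponds to the wall pushing the shaft back by σL/E = 46×1800/(46×10³) = 1.8 mm.
So the gap has to take up the difference, g_min = δ_free − σL/E = 7.941 − 1.8 = 6.141 mm.

g ≈ 6.14 mm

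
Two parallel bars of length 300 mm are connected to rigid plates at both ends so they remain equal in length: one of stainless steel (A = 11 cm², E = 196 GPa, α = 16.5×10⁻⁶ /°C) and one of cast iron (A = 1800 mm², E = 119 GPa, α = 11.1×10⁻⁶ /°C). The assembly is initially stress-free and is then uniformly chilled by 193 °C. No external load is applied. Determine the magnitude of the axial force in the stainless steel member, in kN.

Both members must finish at the same length. With the larger α, the stainless steel tends to over-contract; the plates restrain it, putting the stainless steel in tension and the cast iron in compression. With no external load the two internal forces are equal and opposite, magnitude P.
Compatibility of the two members (thermal + elastic change equal): (α₁ − α₂)ΔT = P·[1/(A₁E₁) + 1/(A₂E₂)].
|α₁ − α₂|·ΔT = 5.4×10⁻⁶ × 193 = 0.001042.
1/(A₁E₁) + 1/(A₂E₂) = 1/(1100×196×10³) + 1/(1800×119×10³) = 9.307×10⁻⁹ N⁻¹.
So P = 0.001042 / 9.307×10⁻⁹ = 112 kN.

P ≈ 112 kN (tensile in the stainless steel)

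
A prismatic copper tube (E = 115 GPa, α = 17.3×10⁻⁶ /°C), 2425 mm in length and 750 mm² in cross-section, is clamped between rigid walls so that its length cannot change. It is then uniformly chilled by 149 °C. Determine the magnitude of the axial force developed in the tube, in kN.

With zero net strain, σ = E·αΔT = 115 GPa × 17.3×10⁻⁶ × 149 = 296.4 MPa.
Then P = σA = 296.4 × 750 mm² = 222.3 kN, tensile.

P ≈ 222 kN (tensile)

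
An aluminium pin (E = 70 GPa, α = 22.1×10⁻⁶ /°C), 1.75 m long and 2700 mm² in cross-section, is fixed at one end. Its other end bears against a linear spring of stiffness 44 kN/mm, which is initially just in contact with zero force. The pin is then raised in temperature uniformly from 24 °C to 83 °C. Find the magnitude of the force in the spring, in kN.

The unrestrained thermal change is αΔT L = 22.1×10⁻⁶ × 59 × 1750 = 2.282 mm.
Let P be the compressive force at the spring. The pin shortens elastically by PL/(AE) and the spring compresses by P/k; together these equal δ_free.
P [ L/(AE) + 1/k ] = δ_free → P [ 1750/(2700×70×10³) + 1/(44×10³) ] = 2.282.
P = 2.282 / 3.199×10⁻⁵ = 71340 N.

P ≈ 71.3 kN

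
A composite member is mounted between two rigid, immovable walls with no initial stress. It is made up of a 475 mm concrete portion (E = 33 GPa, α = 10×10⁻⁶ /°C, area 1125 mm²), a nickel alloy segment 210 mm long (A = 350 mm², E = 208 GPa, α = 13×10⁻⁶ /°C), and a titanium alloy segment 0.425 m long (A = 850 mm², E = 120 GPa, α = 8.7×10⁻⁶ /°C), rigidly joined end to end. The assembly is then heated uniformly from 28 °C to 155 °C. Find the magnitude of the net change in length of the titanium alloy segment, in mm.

|ΔL| ≈ 0.172 mm

With the walls removed the bar would change length by δ_free = Σ αᵢΔT Lᵢ = 10×10⁻⁶×127×475 + 13×10⁻⁶×127×210 + 8.7×10⁻⁶×127×425 = 1.42 mm.
The rigid supports impose zero overall length change; the single axial force P common to all segments must satisfy P Σ Lᵢ/(AᵢEᵢ) = δ_free.
Σ Lᵢ/(AᵢEᵢ) = 475/(1125×33×10³) + 210/(350×208×10³) + 425/(850×120×10³) = 1.985×10⁻⁵ mm/N.
So P = 1.42 / 1.985×10⁻⁵ = 71.53 kN, compressive.
For the titanium alloy segment, free thermal change = 8.7×10⁻⁶×127×425 = 0.4696 mm and elastic change from P = 71530×425/(850×120×10³) = 0.298 mm; these oppose, so the net change is 0.172 mm (segment lengthens).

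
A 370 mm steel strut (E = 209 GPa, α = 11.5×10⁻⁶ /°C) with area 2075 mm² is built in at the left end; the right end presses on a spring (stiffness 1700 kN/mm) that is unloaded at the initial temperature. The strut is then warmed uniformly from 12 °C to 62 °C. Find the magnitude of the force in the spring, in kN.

P ≈ 148 kN

The unrestrained thermal change is αΔT L = 11.5×10⁻⁶ × 50 × 370 = 0.2127 mm.
Let P be the compressive force at the spring. The strut shortens elastically by PL/(AE) and the spring compresses by P/k; together these equal δ_free.
So P = δ_free / [L/(AE) + 1/k] = 0.2127 / [ 370/(2075×209×10³) + 1/(1700×10³) ].
P = 0.2127 / 1.441×10⁻⁶ = 147600 N.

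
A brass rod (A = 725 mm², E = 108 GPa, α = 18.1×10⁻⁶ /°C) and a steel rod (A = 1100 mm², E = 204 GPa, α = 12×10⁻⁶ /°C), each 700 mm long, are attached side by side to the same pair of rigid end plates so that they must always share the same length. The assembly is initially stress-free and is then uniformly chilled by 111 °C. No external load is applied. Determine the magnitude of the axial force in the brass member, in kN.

Equilibrium of a rigid end plate with no external load gives equal and opposite internal forces ±P in the two members. Since α_{brass} > α_{steel}, cooling drives the brass into tension and the steel into compression.
Equating the net (thermal + elastic) strains gives |α₁ − α₂|·ΔT = P·[1/(A₁E₁) + 1/(A₂E₂)].
|α₁ − α₂|·ΔT = 6.1×10⁻⁶ × 111 = 0.0006771.
1/(A₁E₁) + 1/(A₂E₂) = 1/(725×108×10³) + 1/(1100×204×10³) = 1.723×10⁻⁸ N⁻¹.
P = 0.0006771 / 1.723×10⁻⁸ = 39300 N = 39.3 kN.

P ≈ 39.3 kN (tensile in the brass)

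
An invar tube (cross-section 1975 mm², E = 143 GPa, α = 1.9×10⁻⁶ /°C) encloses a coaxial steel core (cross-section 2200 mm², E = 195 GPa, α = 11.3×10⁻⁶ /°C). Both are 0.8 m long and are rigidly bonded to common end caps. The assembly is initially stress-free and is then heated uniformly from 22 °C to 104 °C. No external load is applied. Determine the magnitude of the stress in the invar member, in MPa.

σ ≈ 66.5 MPa (tensile)

The steel has the larger α, so on heating it would change length more than the invar if both were free. The rigid plates force a common final length, so the steel is put into compression and the invar into tension, with equal and opposite forces P (no external load).
Setting the final lengths equal and cancelling L: (α₁ − α₂)ΔT = P/(A₁E₁) + P/(A₂E₂).
|α₁ − α₂|·ΔT = 9.4×10⁻⁶ × 82 = 0.0007708.
1/(A₁E₁) + 1/(A₂E₂) = 1/(1975×143×10³) + 1/(2200×195×10³) = 5.872×10⁻⁹ N⁻¹.
P = 0.0007708 / 5.872×10⁻⁹ = 131300 N = 131.3 kN.
σ_{invar} = P/A₁ = 131300/1975 = 66.47 MPa, tensile.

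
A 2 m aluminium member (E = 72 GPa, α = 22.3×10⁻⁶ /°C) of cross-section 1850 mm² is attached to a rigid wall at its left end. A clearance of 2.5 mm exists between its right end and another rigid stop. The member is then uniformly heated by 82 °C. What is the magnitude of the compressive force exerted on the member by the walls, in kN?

P ≈ 77.1 kN

If the wall were absent the member would grow by αΔT L = 22.3×10⁻⁶ × 82 × 2000 = 3.657 mm.
After closing the 2.5 mm clearance, 3.657 − 2.5 = 1.157 mm of expansion remains to be suppressed by the wall.
That suppressed elongation corresponds to σ = E·Δ/L = 72×10³ × 1.157/2000 = 41.66 MPa.
Force on the wall = σA = 41.66 × 1850 mm² = 77.07 kN.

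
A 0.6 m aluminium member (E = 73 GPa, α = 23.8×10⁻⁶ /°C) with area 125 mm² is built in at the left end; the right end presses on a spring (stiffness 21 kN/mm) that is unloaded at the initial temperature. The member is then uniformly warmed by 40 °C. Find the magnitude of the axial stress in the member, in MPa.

σ ≈ 40.3 MPa (compressive)

The unrestrained thermal change is αΔT L = 23.8×10⁻⁶ × 40 × 600 = 0.5712 mm.
Let P be the compressive force at the spring. The member shortens elastically by PL/(AE) and the spring compresses by P/k; together these equal δ_free.
So P = δ_free / [L/(AE) + 1/k] = 0.5712 / [ 600/(125×73×10³) + 1/(21×10³) ].
P = 0.5712 / 0.0001134 = 5038 N.
σ = P/A = 5038/125 = 40.31 MPa.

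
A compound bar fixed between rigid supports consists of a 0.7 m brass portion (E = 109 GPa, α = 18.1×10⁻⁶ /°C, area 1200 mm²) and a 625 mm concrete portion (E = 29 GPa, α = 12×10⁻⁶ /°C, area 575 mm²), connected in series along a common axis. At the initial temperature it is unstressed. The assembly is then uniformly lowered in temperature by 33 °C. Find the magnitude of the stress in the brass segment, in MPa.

σ ≈ 12.9 MPa (tensile)

If the supports were absent, the total length change would be Σ αᵢΔT Lᵢ = 18.1×10⁻⁶×33×700 + 12×10⁻⁶×33×625 = 0.6656 mm.
The rigid supports impose zero overall length change; the single axial force P common to all segments must satisfy P Σ Lᵢ/(AᵢEᵢ) = δ_free.
Σ Lᵢ/(AᵢEᵢ) = 700/(1200×109×10³) + 625/(575×29×10³) = 4.283×10⁻⁵ mm/N.
Hence P = δ_free / Σ(L/AE) = 0.6656/4.283×10⁻⁵ = 15.54 kN (tensile).
σ_{brass} = P / A = 15540 / 1200 = 12.95 MPa.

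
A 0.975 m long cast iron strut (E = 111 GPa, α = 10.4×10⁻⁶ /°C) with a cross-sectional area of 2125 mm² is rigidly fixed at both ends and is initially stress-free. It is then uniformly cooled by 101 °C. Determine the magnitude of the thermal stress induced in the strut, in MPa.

σ ≈ 117 MPa (tensile)

With length fixed, the mechanical strain must cancel the thermal strain αΔT = 10.4×10⁻⁶ × 101 = 1050.4×10⁻⁶.
σ = EαΔT = 111×10³ × 10.4×10⁻⁶ × 101 = 116.6 MPa (tensile; the strut is trying to contract).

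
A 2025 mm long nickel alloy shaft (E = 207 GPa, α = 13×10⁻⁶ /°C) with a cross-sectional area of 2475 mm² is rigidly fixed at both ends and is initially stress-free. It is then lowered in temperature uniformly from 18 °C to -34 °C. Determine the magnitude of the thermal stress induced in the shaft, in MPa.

With length fixed, the mechanical strain must cancel the thermal strain αΔT = 13×10⁻⁶ × 52 = 676×10⁻⁶.
The stress required to suppress this strain is σ = Eε = 207×10³ × 676×10⁻⁶ = 139.9 MPa, tensile since the shaft is trying to contract.

σ ≈ 140 MPa (tensile)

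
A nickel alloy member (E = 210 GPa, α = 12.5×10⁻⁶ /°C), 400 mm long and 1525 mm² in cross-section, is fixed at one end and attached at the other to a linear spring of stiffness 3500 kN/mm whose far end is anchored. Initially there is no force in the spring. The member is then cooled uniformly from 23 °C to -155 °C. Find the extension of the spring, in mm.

Free thermal contraction: δ_free = αΔT L = 12.5×10⁻⁶ × 178 × 400 = 0.89 mm.
With a force P in the spring, the elastic change of the member is PL/(AE) and that of the spring is P/k; compatibility requires their sum to equal δ_free.
P [ L/(AE) + 1/k ] = δ_free → P [ 400/(1525×210×10³) + 1/(3500×10³) ] = 0.89.
P = 0.89 / 1.535×10⁻⁶ = 579900 N.
Spring extension = P/k = 579900/(3500×10³) = 0.1657 mm.

δ ≈ 0.166 mm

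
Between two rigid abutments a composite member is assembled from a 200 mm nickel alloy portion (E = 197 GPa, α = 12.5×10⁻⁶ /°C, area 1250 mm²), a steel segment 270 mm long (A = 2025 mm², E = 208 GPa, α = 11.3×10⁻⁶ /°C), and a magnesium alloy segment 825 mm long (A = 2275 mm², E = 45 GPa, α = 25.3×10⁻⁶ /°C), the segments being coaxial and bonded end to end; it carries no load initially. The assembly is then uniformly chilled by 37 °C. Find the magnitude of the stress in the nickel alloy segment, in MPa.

If the supports were absent, the total length change would be Σ αᵢΔT Lᵢ = 12.5×10⁻⁶×37×200 + 11.3×10⁻⁶×37×270 + 25.3×10⁻⁶×37×825 = 0.9777 mm.
The rigid supports impose zero overall length change; the single axial force P common to all segments must satisfy P Σ Lᵢ/(AᵢEᵢ) = δ_free.
The series flexibility is Σ Lᵢ/(AᵢEᵢ) = 200/(1250×197×10³) + 270/(2025×208×10³) + 825/(2275×45×10³) = 9.512×10⁻⁶ mm/N.
Hence P = δ_free / Σ(L/AE) = 0.9777/9.512×10⁻⁶ = 102.8 kN (tensile).
σ_{nickel alloy} = P / A = 102800 / 1250 = 82.23 MPa.

σ ≈ 82.2 MPa (tensile)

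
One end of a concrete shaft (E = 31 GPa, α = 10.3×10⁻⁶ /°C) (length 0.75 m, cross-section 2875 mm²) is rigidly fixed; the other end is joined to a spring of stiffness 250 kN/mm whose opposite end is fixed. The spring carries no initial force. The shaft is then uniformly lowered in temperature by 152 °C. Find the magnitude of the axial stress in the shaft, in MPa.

σ ≈ 32.9 MPa (tensile)

The unrestrained thermal change is αΔT L = 10.3×10⁻⁶ × 152 × 750 = 1.174 mm.
Let P be the tensile force in the spring. The shaft extends elastically by PL/(AE) and the spring stretches by P/k; together these equal δ_free.
So P = δ_free / [L/(AE) + 1/k] = 1.174 / [ 750/(2875×31×10³) + 1/(250×10³) ].
P = 1.174 / 1.242×10⁻⁵ = 94580 N.
σ = P/A = 94580/2875 = 32.9 MPa.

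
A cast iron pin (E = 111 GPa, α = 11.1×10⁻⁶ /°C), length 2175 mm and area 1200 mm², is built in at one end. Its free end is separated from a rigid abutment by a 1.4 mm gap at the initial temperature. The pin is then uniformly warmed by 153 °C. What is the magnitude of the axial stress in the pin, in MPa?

If the wall were absent the pin would grow by αΔT L = 11.1×10⁻⁶ × 153 × 2175 = 3.694 mm.
This exceeds the 1.4 mm gap, so the wall pushes back. The portion of expansion that must be recovered elastically is δ_free − gap = 3.694 − 1.4 = 2.294 mm.
So σ = E(δ_free − g)/L = 111×10³ × 2.294/2175 = 117.1 MPa.

σ ≈ 117 MPa (compressive)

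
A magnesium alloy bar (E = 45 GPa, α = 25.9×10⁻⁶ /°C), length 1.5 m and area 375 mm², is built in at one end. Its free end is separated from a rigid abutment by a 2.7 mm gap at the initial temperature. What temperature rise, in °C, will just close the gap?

The gap closes when αΔT L = 2.7 mm, since the bar is still unstressed at that instant.
ΔT = 2.7 / (25.9×10⁻⁶ × 1500) = 69.5 °C.

ΔT ≈ 69.5 °C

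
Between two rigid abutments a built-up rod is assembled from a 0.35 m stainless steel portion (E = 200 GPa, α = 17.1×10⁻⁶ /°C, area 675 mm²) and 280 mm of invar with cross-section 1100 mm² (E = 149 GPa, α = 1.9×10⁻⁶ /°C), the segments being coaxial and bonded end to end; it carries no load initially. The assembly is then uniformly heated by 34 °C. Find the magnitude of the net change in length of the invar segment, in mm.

|ΔL| ≈ 0.0699 mm

Free thermal expansion of the whole bar: Σ αᵢΔT Lᵢ = 17.1×10⁻⁶×34×350 + 1.9×10⁻⁶×34×280 = 0.2216 mm.
Since the ends are fixed, an axial force P builds up, equal in every segment, with P · Σ Lᵢ/(AᵢEᵢ) = δ_free.
The series flexibility is Σ Lᵢ/(AᵢEᵢ) = 350/(675×200×10³) + 280/(1100×149×10³) = 4.301×10⁻⁶ mm/N.
Hence P = δ_free / Σ(L/AE) = 0.2216/4.301×10⁻⁶ = 51.52 kN (compressive).
For the invar segment, free thermal change = 1.9×10⁻⁶×34×280 = 0.01809 mm and elastic change from P = 51520×280/(1100×149×10³) = 0.08801 mm; these oppose, so the net change is 0.0699 mm (segment shortens).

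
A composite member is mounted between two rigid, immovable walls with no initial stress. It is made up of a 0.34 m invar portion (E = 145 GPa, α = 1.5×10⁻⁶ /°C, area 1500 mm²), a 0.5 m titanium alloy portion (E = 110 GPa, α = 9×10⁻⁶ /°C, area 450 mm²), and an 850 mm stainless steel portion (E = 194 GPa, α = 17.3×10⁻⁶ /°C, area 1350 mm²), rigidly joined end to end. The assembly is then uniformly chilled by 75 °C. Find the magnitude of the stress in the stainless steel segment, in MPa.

Free thermal contraction of the whole bar: Σ αᵢΔT Lᵢ = 1.5×10⁻⁶×75×340 + 9×10⁻⁶×75×500 + 17.3×10⁻⁶×75×850 = 1.479 mm.
Since the ends are fixed, an axial force P builds up, equal in every segment, with P · Σ Lᵢ/(AᵢEᵢ) = δ_free.
Σ Lᵢ/(AᵢEᵢ) = 340/(1500×145×10³) + 500/(450×110×10³) + 850/(1350×194×10³) = 1.491×10⁻⁵ mm/N.
Hence P = δ_free / Σ(L/AE) = 1.479/1.491×10⁻⁵ = 99.17 kN (tensile).
σ_{stainless steel} = P / A = 99170 / 1350 = 73.46 MPa.

σ ≈ 73.5 MPa (tensile)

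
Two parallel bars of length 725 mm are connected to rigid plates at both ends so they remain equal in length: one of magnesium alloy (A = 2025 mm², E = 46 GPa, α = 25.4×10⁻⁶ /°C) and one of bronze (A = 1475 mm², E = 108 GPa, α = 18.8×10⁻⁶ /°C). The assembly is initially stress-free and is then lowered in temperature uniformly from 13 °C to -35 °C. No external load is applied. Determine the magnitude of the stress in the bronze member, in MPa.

Equilibrium of a rigid end plate with no external load gives equal and opposite internal forces ±P in the two members. Since α_{magnesium alloy} > α_{bronze}, cooling drives the magnesium alloy into tension and the bronze into compression.
Equating the net (thermal + elastic) strains gives |α₁ − α₂|·ΔT = P·[1/(A₁E₁) + 1/(A₂E₂)].
|α₁ − α₂|·ΔT = 6.6×10⁻⁶ × 48 = 0.0003168.
1/(A₁E₁) + 1/(A₂E₂) = 1/(2025×46×10³) + 1/(1475×108×10³) = 1.701×10⁻⁸ N⁻¹.
P = 0.0003168 / 1.701×10⁻⁸ = 18620 N = 18.62 kN.
σ_{bronze} = P/A₂ = 18620/1475 = 12.62 MPa, compressive.

σ ≈ 12.6 MPa (compressive)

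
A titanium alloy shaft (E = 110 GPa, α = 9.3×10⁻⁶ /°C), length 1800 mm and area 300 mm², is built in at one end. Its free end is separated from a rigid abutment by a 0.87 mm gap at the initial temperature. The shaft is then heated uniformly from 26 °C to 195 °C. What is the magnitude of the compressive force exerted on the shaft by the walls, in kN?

Free thermal elongation = αΔT L = 9.3×10⁻⁶ × 169 × 1800 = 2.829 mm.
After closing the 0.87 mm clearance, 2.829 − 0.87 = 1.959 mm of expansion remains to be suppressed by the wall.
That suppressed elongation corresponds to σ = E·Δ/L = 110×10³ × 1.959/1800 = 119.7 MPa.
Force on the wall = σA = 119.7 × 300 mm² = 35.92 kN.

P ≈ 35.9 kN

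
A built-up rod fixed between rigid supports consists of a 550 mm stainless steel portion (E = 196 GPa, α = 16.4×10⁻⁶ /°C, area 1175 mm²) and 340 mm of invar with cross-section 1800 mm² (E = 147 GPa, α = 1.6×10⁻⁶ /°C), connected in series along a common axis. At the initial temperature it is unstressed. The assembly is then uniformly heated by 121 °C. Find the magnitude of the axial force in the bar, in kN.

P ≈ 315 kN (compressive)

If the supports were absent, the total length change would be Σ αᵢΔT Lᵢ = 16.4×10⁻⁶×121×550 + 1.6×10⁻⁶×121×340 = 1.157 mm.
The rigid supports impose zero overall length change; the single axial force P common to all segments must satisfy P Σ Lᵢ/(AᵢEᵢ) = δ_free.
The series flexibility is Σ Lᵢ/(AᵢEᵢ) = 550/(1175×196×10³) + 340/(1800×147×10³) = 3.673×10⁻⁶ mm/N.
Hence P = δ_free / Σ(L/AE) = 1.157/3.673×10⁻⁶ = 315.1 kN (compressive).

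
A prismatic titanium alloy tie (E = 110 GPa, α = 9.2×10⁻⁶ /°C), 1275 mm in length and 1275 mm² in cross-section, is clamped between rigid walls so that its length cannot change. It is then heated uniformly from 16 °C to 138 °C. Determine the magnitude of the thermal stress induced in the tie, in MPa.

Because both ends are immovable the net strain is zero, and the suppressed thermal strain is αΔT = 9.2×10⁻⁶ × 122 = 1122.4×10⁻⁶.
Hence σ = E·αΔT = 110×10³ × 1122.4×10⁻⁶ = 123.5 MPa, compressive.

σ ≈ 123 MPa (compressive)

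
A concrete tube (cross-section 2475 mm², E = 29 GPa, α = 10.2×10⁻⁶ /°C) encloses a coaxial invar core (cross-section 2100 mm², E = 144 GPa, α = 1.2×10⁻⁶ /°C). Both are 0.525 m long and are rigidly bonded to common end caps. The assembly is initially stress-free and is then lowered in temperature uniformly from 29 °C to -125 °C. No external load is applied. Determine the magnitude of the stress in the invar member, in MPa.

σ ≈ 38.3 MPa (compressive)

The concrete has the larger α, so on cooling it would change length more than the invar if both were free. The rigid plates force a common final length, so the concrete is put into tension and the invar into compression, with equal and opposite forces P (no external load).
Compatibility of the two members (thermal + elastic change equal): (α₁ − α₂)ΔT = P·[1/(A₁E₁) + 1/(A₂E₂)].
|α₁ − α₂|·ΔT = 9×10⁻⁶ × 154 = 0.001386.
1/(A₁E₁) + 1/(A₂E₂) = 1/(2475×29×10³) + 1/(2100×144×10³) = 1.724×10⁻⁸ N⁻¹.
P = 0.001386 / 1.724×10⁻⁸ = 80400 N = 80.4 kN.
σ_{invar} = P/A₂ = 80400/2100 = 38.28 MPa, compressive.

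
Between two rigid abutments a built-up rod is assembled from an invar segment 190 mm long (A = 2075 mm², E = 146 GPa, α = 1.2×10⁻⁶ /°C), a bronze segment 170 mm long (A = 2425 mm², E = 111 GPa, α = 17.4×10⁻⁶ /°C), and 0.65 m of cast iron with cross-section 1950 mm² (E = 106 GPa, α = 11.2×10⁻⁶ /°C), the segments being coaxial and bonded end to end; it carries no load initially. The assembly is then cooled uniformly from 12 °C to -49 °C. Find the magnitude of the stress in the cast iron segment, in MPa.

If the supports were absent, the total length change would be Σ αᵢΔT Lᵢ = 1.2×10⁻⁶×61×190 + 17.4×10⁻⁶×61×170 + 11.2×10⁻⁶×61×650 = 0.6384 mm.
The walls prevent any net length change, so an axial force P (same in every segment) develops. Compatibility: P · Σ Lᵢ/(AᵢEᵢ) = δ_free.
The series flexibility is Σ Lᵢ/(AᵢEᵢ) = 190/(2075×146×10³) + 170/(2425×111×10³) + 650/(1950×106×10³) = 4.403×10⁻⁶ mm/N.
P = 0.6384 / 4.403×10⁻⁶ = 145000 N = 145 kN, tensile.
σ_{cast iron} = P / A = 145000 / 1950 = 74.35 MPa.

σ ≈ 74.4 MPa (tensile)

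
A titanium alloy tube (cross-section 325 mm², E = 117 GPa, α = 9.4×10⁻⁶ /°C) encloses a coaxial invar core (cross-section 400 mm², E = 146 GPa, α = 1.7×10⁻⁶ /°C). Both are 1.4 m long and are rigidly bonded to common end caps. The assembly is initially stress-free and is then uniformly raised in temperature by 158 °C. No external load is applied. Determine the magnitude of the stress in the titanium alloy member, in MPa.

σ ≈ 86.2 MPa (compressive)

Equilibrium of a rigid end plate with no external load gives equal and opposite internal forces ±P in the two members. Since α_{titanium alloy} > α_{invar}, heating drives the titanium alloy into compression and the invar into tension.
Compatibility of the two members (thermal + elastic change equal): (α₁ − α₂)ΔT = P·[1/(A₁E₁) + 1/(A₂E₂)].
|α₁ − α₂|·ΔT = 7.7×10⁻⁶ × 158 = 0.001217.
1/(A₁E₁) + 1/(A₂E₂) = 1/(325×117×10³) + 1/(400×146×10³) = 4.342×10⁻⁸ N⁻¹.
P = 0.001217 / 4.342×10⁻⁸ = 28020 N = 28.02 kN.
σ_{titanium alloy} = P/A₁ = 28020/325 = 86.21 MPa, compressive.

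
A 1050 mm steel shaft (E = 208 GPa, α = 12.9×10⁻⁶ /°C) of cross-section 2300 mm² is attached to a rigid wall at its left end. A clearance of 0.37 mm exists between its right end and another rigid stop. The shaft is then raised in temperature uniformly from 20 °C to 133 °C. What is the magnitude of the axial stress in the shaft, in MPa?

σ ≈ 230 MPa (compressive)

Free thermal elongation = αΔT L = 12.9×10⁻⁶ × 113 × 1050 = 1.531 mm.
The gap closes (δ_free > 0.37 mm) and the wall then resists a further 1.531 − 0.37 = 1.161 mm of expansion.
Compatibility: PL/(AE) = 1.161 mm, so σ = P/A = E × (1.161/1050) = 229.9 MPa.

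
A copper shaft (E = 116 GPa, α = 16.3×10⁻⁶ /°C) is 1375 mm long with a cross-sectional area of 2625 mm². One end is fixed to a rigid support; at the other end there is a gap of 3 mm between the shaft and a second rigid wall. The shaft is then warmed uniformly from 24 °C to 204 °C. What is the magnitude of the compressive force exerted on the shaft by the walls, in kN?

Free thermal elongation = αΔT L = 16.3×10⁻⁶ × 180 × 1375 = 4.034 mm.
This exceeds the 3 mm gap, so the wall pushes back. The portion of expansion that must be recovered elastically is δ_free − gap = 4.034 − 3 = 1.034 mm.
So σ = E(δ_free − g)/L = 116×10³ × 1.034/1375 = 87.25 MPa.
P = σA = 87.25 × 2625 = 229 kN.

P ≈ 229 kN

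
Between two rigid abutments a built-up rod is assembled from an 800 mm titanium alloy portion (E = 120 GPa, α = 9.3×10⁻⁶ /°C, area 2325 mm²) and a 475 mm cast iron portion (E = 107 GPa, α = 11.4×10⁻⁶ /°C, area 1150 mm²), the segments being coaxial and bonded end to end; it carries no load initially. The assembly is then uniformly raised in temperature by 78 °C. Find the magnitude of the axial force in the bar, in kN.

Free thermal expansion of the whole bar: Σ αᵢΔT Lᵢ = 9.3×10⁻⁶×78×800 + 11.4×10⁻⁶×78×475 = 1.003 mm.
The rigid supports impose zero overall length change; the single axial force P common to all segments must satisfy P Σ Lᵢ/(AᵢEᵢ) = δ_free.
Σ Lᵢ/(AᵢEᵢ) = 800/(2325×120×10³) + 475/(1150×107×10³) = 6.728×10⁻⁶ mm/N.
So P = 1.003 / 6.728×10⁻⁶ = 149 kN, compressive.

P ≈ 149 kN (compressive)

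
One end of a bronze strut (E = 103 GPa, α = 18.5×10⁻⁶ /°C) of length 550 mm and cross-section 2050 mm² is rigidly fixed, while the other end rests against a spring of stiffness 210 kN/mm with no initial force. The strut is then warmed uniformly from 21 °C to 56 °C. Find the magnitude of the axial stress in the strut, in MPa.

σ ≈ 23.6 MPa (compressive)

Free thermal expansion: δ_free = αΔT L = 18.5×10⁻⁶ × 35 × 550 = 0.3561 mm.
With a force P in the spring, the elastic change of the strut is PL/(AE) and that of the spring is P/k; compatibility requires their sum to equal δ_free.
P [ L/(AE) + 1/k ] = δ_free → P [ 550/(2050×103×10³) + 1/(210×10³) ] = 0.3561.
P = 0.3561 / 7.367×10⁻⁶ = 48340 N.
σ = P/A = 48340/2050 = 23.58 MPa.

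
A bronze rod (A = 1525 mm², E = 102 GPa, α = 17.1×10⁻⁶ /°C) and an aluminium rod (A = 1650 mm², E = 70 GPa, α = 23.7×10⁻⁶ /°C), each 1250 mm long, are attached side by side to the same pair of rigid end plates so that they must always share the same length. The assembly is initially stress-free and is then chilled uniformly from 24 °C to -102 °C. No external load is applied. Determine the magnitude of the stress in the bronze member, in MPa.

The aluminium has the larger α, so on cooling it would change length more than the bronze if both were free. The rigid plates force a common final length, so the aluminium is put into tension and the bronze into compression, with equal and opposite forces P (no external load).
Setting the final lengths equal and cancelling L: (α₁ − α₂)ΔT = P/(A₁E₁) + P/(A₂E₂).
|α₁ − α₂|·ΔT = 6.6×10⁻⁶ × 126 = 0.0008316.
1/(A₁E₁) + 1/(A₂E₂) = 1/(1525×102×10³) + 1/(1650×70×10³) = 1.509×10⁻⁸ N⁻¹.
So P = 0.0008316 / 1.509×10⁻⁸ = 55.12 kN.
σ_{bronze} = P/A₁ = 55120/1525 = 36.14 MPa, compressive.

σ ≈ 36.1 MPa (compressive)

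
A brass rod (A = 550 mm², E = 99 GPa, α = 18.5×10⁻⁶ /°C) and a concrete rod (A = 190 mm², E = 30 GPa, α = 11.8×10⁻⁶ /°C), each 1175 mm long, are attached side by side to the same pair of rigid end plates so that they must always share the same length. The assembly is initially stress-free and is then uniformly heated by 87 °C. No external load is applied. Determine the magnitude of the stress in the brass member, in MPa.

σ ≈ 5.47 MPa (compressive)

The brass has the larger α, so on heating it would change length more than the concrete if both were free. The rigid plates force a common final length, so the brass is put into compression and the concrete into tension, with equal and opposite forces P (no external load).
Equating the net (thermal + elastic) strains gives |α₁ − α₂|·ΔT = P·[1/(A₁E₁) + 1/(A₂E₂)].
|α₁ − α₂|·ΔT = 6.7×10⁻⁶ × 87 = 0.0005829.
1/(A₁E₁) + 1/(A₂E₂) = 1/(550×99×10³) + 1/(190×30×10³) = 1.938×10⁻⁷ N⁻¹.
So P = 0.0005829 / 1.938×10⁻⁷ = 3.008 kN.
σ_{brass} = P/A₁ = 3008/550 = 5.469 MPa, compressive.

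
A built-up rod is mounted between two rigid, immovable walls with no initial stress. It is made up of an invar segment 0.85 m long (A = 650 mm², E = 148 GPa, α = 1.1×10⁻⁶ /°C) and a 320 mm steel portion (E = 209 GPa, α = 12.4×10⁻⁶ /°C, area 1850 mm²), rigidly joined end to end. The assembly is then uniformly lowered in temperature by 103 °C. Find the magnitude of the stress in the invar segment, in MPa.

With the walls removed the bar would change length by δ_free = Σ αᵢΔT Lᵢ = 1.1×10⁻⁶×103×850 + 12.4×10⁻⁶×103×320 = 0.505 mm.
Since the ends are fixed, an axial force P builds up, equal in every segment, with P · Σ Lᵢ/(AᵢEᵢ) = δ_free.
The series flexibility is Σ Lᵢ/(AᵢEᵢ) = 850/(650×148×10³) + 320/(1850×209×10³) = 9.663×10⁻⁶ mm/N.
Hence P = δ_free / Σ(L/AE) = 0.505/9.663×10⁻⁶ = 52.26 kN (tensile).
σ_{invar} = P / A = 52260 / 650 = 80.4 MPa.

σ ≈ 80.4 MPa (tensile)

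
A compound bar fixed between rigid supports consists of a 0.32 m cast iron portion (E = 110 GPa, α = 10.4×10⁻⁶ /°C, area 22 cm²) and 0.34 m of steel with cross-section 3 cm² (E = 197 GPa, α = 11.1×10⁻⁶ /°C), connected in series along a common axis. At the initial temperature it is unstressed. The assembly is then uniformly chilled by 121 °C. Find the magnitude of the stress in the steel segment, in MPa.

σ ≈ 405 MPa (tensile)

With the walls removed the bar would change length by δ_free = Σ αᵢΔT Lᵢ = 10.4×10⁻⁶×121×320 + 11.1×10⁻⁶×121×340 = 0.8593 mm.
The rigid supports impose zero overall length change; the single axial force P common to all segments must satisfy P Σ Lᵢ/(AᵢEᵢ) = δ_free.
The series flexibility is Σ Lᵢ/(AᵢEᵢ) = 320/(2200×110×10³) + 340/(300×197×10³) = 7.075×10⁻⁶ mm/N.
Hence P = δ_free / Σ(L/AE) = 0.8593/7.075×10⁻⁶ = 121.5 kN (tensile).
σ_{steel} = P / A = 121500 / 300 = 404.9 MPa.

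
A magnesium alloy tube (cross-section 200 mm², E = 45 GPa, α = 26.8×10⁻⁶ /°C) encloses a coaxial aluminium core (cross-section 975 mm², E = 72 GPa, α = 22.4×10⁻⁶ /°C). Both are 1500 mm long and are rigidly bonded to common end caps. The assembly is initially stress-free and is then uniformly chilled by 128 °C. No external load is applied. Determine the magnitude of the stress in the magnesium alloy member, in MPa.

The magnesium alloy has the larger α, so on cooling it would change length more than the aluminium if both were free. The rigid plates force a common final length, so the magnesium alloy is put into tension and the aluminium into compression, with equal and opposite forces P (no external load).
Compatibility of the two members (thermal + elastic change equal): (α₁ − α₂)ΔT = P·[1/(A₁E₁) + 1/(A₂E₂)].
|α₁ − α₂|·ΔT = 4.4×10⁻⁶ × 128 = 0.0005632.
1/(A₁E₁) + 1/(A₂E₂) = 1/(200×45×10³) + 1/(975×72×10³) = 1.254×10⁻⁷ N⁻¹.
So P = 0.0005632 / 1.254×10⁻⁷ = 4.493 kN.
σ_{magnesium alloy} = P/A₁ = 4493/200 = 22.46 MPa, tensile.

σ ≈ 22.5 MPa (tensile)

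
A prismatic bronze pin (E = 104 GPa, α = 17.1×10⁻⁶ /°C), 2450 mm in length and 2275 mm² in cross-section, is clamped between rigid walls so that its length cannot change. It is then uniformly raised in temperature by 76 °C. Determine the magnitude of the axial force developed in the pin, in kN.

P ≈ 307 kN (compressive)

The ends cannot move, so σ = EαΔT = 104×10³ × 17.1×10⁻⁶ × 76 = 135.2 MPa.
P = AEαΔT = 2275 × 104×10³ × 17.1×10⁻⁶ × 76 = 307.5 kN (compressive).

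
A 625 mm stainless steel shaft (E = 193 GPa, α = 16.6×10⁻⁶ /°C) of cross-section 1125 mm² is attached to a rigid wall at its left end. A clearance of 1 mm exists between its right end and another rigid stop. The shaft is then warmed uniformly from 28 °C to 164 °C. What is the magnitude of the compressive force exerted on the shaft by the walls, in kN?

Free thermal elongation = αΔT L = 16.6×10⁻⁶ × 136 × 625 = 1.411 mm.
This exceeds the 1 mm gap, so the wall pushes back. The portion of expansion that must be recovered elastically is δ_free − gap = 1.411 − 1 = 0.411 mm.
That suppressed elongation corresponds to σ = E·Δ/L = 193×10³ × 0.411/625 = 126.9 MPa.
P = σA = 126.9 × 1125 = 142.8 kN.

P ≈ 143 kN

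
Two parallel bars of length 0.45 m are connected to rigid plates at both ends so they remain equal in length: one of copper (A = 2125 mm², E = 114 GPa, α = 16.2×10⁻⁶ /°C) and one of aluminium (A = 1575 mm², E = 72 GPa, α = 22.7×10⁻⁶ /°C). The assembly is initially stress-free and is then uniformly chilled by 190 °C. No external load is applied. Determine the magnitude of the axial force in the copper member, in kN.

Equilibrium of a rigid end plate with no external load gives equal and opposite internal forces ±P in the two members. Since α_{aluminium} > α_{copper}, cooling drives the aluminium into tension and the copper into compression.
Setting the final lengths equal and cancelling L: (α₁ − α₂)ΔT = P/(A₁E₁) + P/(A₂E₂).
|α₁ − α₂|·ΔT = 6.5×10⁻⁶ × 190 = 0.001235.
1/(A₁E₁) + 1/(A₂E₂) = 1/(2125×114×10³) + 1/(1575×72×10³) = 1.295×10⁻⁸ N⁻¹.
So P = 0.001235 / 1.295×10⁻⁸ = 95.39 kN.

P ≈ 95.4 kN (compressive in the copper)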